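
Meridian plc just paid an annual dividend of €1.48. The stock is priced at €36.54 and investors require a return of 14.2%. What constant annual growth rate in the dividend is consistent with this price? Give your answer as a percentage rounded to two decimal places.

P = D₀(1+g)/(r−g) ⇒ P(r−g) = D₀(1+g) ⇒ g(P+D₀) = P·r − D₀
g = (P·r − D₀)/(P + D₀) = (€36.54×0.142 − €1.48) / (€36.54 + €1.48) = 0.097546

9.75%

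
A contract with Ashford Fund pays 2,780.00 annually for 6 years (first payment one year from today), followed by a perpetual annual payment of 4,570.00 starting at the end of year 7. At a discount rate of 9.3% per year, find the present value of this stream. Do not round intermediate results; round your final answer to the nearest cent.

PV of 6-year annuity: 2,780.00 × [1 − (1+0.093)^−6] / 0.093 = 12360.09309
Perpetuity value at year 6: 4,570.00 / 0.093 = 49139.78495
PV of perpetuity: 49139.78495 / (1+0.093)^6 = 28821.21464
Total PV = 12360.09309 + 28821.21464 = 41181.30774

41181.31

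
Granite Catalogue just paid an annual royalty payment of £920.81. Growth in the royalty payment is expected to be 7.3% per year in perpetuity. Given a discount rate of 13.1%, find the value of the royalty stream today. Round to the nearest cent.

£17034.99

D₁ = D₀ × (1 + g) = £920.81 × 1.073 = £988.0291
Growing perpetuity: P = D₁ / (r − g) = £988.0291 / (0.131 − 0.073) = £17,034.99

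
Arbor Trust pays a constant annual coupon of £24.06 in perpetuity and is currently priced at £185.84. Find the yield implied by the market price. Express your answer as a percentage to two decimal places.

12.95%

P = C/r ⇒ r = C/P = £24.06/£185.84 = 0.129466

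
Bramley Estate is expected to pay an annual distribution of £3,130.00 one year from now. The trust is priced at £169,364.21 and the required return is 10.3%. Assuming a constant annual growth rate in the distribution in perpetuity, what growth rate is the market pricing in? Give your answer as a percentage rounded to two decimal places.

8.45%

P = D₁/(r−g) ⇒ g = r − D₁/P = 0.103 − £3,130.00/£169,364.21 = 0.084519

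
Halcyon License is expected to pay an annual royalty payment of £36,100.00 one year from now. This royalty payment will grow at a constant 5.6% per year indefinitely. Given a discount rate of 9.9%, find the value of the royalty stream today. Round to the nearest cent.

Growing perpetuity: P = D₁ / (r − g) = £36,100.0000 / (0.099 − 0.056) = £839,534.88

£839534.88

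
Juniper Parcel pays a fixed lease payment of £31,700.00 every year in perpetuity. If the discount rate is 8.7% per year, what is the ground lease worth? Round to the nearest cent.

Level perpetuity: PV = C / r = £31,700.00 / 0.087 = £364,367.82

£364367.82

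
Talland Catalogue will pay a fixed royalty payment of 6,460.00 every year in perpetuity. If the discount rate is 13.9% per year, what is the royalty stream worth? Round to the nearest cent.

46474.82

Level perpetuity: PV = C / r = 6,460.00 / 0.139 = 46,474.82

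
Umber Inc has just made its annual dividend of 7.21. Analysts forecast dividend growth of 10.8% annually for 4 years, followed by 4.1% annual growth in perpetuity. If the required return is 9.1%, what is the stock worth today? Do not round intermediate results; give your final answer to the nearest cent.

D_1 = 7.98868
D_2 = 8.85146
D_3 = 9.80741
D_4 = 10.86662
Terminal value at year 4: TV = D_4×(1+g_2)/(r−g_2) = 11.31215/0.05 = 226.24294
P_0 = D_1/(1+r)^1 + D_2/(1+r)^2 + D_3/(1+r)^3 + D_4/(1+r)^4 + TV/(1+r)^4
    = 7.32235 + 7.43644 + 7.55232 + 7.67000 + 159.68938 = 189.67049

189.67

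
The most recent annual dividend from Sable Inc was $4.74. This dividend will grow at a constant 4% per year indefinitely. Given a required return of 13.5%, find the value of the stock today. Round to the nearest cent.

D₁ = D₀ × (1 + g) = $4.74 × 1.04 = $4.9296
Growing perpetuity: P = D₁ / (r − g) = $4.9296 / (0.135 − 0.04) = $51.89

$51.89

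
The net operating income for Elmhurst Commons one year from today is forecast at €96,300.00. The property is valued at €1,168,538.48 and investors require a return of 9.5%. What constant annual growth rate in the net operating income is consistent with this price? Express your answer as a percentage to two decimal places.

P = D₁/(r−g) ⇒ g = r − D₁/P = 0.095 − €96,300.00/€1,168,538.48 = 0.012589

1.26%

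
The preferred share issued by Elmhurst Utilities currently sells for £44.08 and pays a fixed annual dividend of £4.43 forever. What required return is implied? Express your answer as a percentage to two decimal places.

10.05%

P = C/r ⇒ r = C/P = £4.43/£44.08 = 0.100499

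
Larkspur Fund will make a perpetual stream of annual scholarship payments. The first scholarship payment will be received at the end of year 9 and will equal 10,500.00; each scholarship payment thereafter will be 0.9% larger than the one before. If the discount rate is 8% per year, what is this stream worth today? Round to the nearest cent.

79898.92

Value at end of year 8: C₁ / (r − g) = 10,500.00 / (0.08 − 0.009) = 147,887.3239
Discount to today: PV = 147,887.3239 / (1 + 0.08)^8 = 147,887.3239 / 1.850930 = 79,898.92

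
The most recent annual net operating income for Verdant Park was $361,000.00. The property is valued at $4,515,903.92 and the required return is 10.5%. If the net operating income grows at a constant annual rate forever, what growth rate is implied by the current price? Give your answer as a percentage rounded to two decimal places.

P = D₀(1+g)/(r−g) ⇒ P(r−g) = D₀(1+g) ⇒ g(P+D₀) = P·r − D₀
g = (P·r − D₀)/(P + D₀) = ($4,515,903.92×0.105 − $361,000.00) / ($4,515,903.92 + $361,000.00) = 0.023205

2.32%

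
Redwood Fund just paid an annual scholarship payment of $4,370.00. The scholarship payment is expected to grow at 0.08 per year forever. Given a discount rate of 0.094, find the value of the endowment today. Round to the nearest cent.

$337114.29

D₁ = D₀ × (1 + g) = $4,370.00 × 1.08 = $4,719.6000
Growing perpetuity: P = D₁ / (r − g) = $4,719.6000 / (0.094 − 0.08) = $337,114.29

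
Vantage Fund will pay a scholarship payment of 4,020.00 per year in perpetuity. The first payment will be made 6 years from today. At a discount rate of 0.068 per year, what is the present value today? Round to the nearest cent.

Value at end of year 5: C / r = 4,020.00 / 0.068 = 59,117.6471
Discount to today: PV = 59,117.6471 / (1 + 0.068)^5 = 59,117.6471 / 1.389493 = 42,546.21

42546.21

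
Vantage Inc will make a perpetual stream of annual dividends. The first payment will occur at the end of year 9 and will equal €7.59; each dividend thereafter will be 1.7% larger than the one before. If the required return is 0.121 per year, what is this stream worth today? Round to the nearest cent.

€29.27

Value at end of year 8: C₁ / (r − g) = €7.59 / (0.121 − 0.017) = €72.9808
Discount to today: PV = €72.9808 / (1 + 0.121)^8 = €72.9808 / 2.493704 = €29.27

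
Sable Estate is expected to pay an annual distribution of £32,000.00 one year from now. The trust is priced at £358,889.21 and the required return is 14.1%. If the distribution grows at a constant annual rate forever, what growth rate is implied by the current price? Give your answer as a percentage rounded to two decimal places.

P = D₁/(r−g) ⇒ g = r − D₁/P = 0.141 − £32,000.00/£358,889.21 = 0.051836

5.18%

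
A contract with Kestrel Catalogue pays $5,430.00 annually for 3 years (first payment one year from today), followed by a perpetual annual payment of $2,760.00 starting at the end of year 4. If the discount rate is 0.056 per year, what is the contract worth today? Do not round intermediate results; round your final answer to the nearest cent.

PV of 3-year annuity: $5,430.00 × [1 − (1+0.056)^−3] / 0.056 = 14622.54420
Perpetuity value at year 3: $2,760.00 / 0.056 = 49285.71429
PV of perpetuity: 49285.71429 / (1+0.056)^3 = 41853.26088
Total PV = 14622.54420 + 41853.26088 = 56475.80508

$56475.81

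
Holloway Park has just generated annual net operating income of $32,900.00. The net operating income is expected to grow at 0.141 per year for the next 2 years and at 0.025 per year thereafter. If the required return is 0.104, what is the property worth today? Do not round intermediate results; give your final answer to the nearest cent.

$525103.86

D_1 = 37538.90000
D_2 = 42831.88490
Terminal value at year 2: TV = D_2×(1+g_2)/(r−g_2) = 43902.68202/0.079 = 555730.15218
P_0 = D_1/(1+r)^1 + D_2/(1+r)^2 + TV/(1+r)^2
    = 34002.62681 + 35142.20760 + 455959.02268 = 525103.85709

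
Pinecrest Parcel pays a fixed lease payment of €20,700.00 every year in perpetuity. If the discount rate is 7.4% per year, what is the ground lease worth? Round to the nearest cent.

Level perpetuity: PV = C / r = €20,700.00 / 0.074 = €279,729.73

€279729.73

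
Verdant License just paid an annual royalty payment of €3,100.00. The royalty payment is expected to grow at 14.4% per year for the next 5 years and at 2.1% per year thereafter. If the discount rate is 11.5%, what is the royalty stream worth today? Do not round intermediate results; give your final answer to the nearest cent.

D_1 = 3546.40000
D_2 = 4057.08160
D_3 = 4641.30135
D_4 = 5309.64874
D_5 = 6074.23816
Terminal value at year 5: TV = D_5×(1+g_2)/(r−g_2) = 6201.79717/0.094 = 65976.56559
P_0 = D_1/(1+r)^1 + D_2/(1+r)^2 + D_3/(1+r)^3 + D_4/(1+r)^4 + D_5/(1+r)^5 + TV/(1+r)^5
    = 3180.62780 + 3263.35265 + 3348.22909 + 3435.31307 + 3524.66202 + 38283.82900 = 55036.01364

€55036.01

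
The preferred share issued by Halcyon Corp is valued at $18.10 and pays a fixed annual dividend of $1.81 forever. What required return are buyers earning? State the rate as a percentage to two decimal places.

10.00%

P = C/r ⇒ r = C/P = $1.81/$18.10 = 0.100000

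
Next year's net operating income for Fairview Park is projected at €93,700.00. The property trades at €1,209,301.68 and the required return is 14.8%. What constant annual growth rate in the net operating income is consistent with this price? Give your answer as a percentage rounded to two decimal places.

7.05%

P = D₁/(r−g) ⇒ g = r − D₁/P = 0.148 − €93,700.00/€1,209,301.68 = 0.070517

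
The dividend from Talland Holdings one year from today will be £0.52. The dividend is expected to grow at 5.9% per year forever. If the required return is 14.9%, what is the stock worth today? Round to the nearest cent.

Growing perpetuity: P = D₁ / (r − g) = £0.5200 / (0.149 − 0.059) = £5.78

£5.78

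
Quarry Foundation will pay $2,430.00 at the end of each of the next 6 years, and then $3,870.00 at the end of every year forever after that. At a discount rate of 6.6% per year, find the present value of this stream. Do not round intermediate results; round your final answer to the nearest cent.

PV of 6-year annuity: $2,430.00 × [1 − (1+0.066)^−6] / 0.066 = 11727.11599
Perpetuity value at year 6: $3,870.00 / 0.066 = 58636.36364
PV of perpetuity: 58636.36364 / (1+0.066)^6 = 39959.84559
Total PV = 11727.11599 + 39959.84559 = 51686.96157

$51686.96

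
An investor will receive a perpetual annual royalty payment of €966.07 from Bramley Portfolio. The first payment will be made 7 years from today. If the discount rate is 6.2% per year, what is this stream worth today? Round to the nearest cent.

Value at end of year 6: C / r = €966.07 / 0.062 = €15,581.7742
Discount to today: PV = €15,581.7742 / (1 + 0.062)^6 = €15,581.7742 / 1.434654 = €10,861.00

€10861.00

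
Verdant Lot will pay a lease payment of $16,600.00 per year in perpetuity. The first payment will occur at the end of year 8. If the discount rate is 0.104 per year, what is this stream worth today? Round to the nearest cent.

Value at end of year 7: C / r = $16,600.00 / 0.104 = $159,615.3846
Discount to today: PV = $159,615.3846 / (1 + 0.104)^7 = $159,615.3846 / 1.998865 = $79,853.00

$79853.00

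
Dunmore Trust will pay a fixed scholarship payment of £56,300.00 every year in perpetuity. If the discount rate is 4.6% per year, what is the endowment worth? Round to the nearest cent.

£1223913.04

Level perpetuity: PV = C / r = £56,300.00 / 0.046 = £1,223,913.04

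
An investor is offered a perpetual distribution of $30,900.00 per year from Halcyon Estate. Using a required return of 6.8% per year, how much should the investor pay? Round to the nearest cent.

$454411.76

Level perpetuity: PV = C / r = $30,900.00 / 0.068 = $454,411.76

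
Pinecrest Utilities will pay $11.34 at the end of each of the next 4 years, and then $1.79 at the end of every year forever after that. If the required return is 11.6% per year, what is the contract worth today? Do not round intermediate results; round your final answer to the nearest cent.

PV of 4-year annuity: $11.34 × [1 − (1+0.116)^−4] / 0.116 = 34.73573
Perpetuity value at year 4: $1.79 / 0.116 = 15.43103
PV of perpetuity: 15.43103 / (1+0.116)^4 = 9.94806
Total PV = 34.73573 + 9.94806 = 44.68379

$44.68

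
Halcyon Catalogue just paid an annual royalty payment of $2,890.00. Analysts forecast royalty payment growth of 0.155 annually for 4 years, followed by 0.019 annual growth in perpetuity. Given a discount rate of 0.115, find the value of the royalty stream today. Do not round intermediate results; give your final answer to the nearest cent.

$47955.33

D_1 = 3337.95000
D_2 = 3855.33225
D_3 = 4452.90875
D_4 = 5143.10960
Terminal value at year 4: TV = D_4×(1+g_2)/(r−g_2) = 5240.82869/0.096 = 54591.96549
P_0 = D_1/(1+r)^1 + D_2/(1+r)^2 + D_3/(1+r)^3 + D_4/(1+r)^4 + TV/(1+r)^4
    = 2993.67713 + 3101.07362 + 3212.32290 + 3327.56318 + 35320.69667 = 47955.33350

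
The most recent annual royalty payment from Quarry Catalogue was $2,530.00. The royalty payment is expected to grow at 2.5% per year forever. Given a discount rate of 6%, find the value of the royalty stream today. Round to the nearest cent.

$74092.86

D₁ = D₀ × (1 + g) = $2,530.00 × 1.025 = $2,593.2500
Growing perpetuity: P = D₁ / (r − g) = $2,593.2500 / (0.06 − 0.025) = $74,092.86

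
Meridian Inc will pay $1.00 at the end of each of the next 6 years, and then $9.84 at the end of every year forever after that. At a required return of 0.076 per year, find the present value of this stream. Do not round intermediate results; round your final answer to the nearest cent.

$88.11

PV of 6-year annuity: $1.00 × [1 − (1+0.076)^−6] / 0.076 = 4.67952
Perpetuity value at year 6: $9.84 / 0.076 = 129.47368
PV of perpetuity: 129.47368 / (1+0.076)^6 = 83.42724
Total PV = 4.67952 + 83.42724 = 88.10676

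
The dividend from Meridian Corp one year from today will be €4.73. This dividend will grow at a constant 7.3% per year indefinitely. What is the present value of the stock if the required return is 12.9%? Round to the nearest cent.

€84.46

Growing perpetuity: P = D₁ / (r − g) = €4.7300 / (0.129 − 0.073) = €84.46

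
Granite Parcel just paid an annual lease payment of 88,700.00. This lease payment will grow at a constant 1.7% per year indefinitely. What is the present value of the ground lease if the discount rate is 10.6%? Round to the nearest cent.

D₁ = D₀ × (1 + g) = 88,700.00 × 1.017 = 90,207.9000
Growing perpetuity: P = D₁ / (r − g) = 90,207.9000 / (0.106 − 0.017) = 1,013,571.91

1013571.91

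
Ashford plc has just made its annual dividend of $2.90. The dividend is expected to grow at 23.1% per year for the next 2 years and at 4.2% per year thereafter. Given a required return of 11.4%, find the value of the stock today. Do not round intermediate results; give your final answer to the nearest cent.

$57.99

D_1 = 3.56990
D_2 = 4.39455
Terminal value at year 2: TV = D_2×(1+g_2)/(r−g_2) = 4.57912/0.072 = 63.59886
P_0 = D_1/(1+r)^1 + D_2/(1+r)^2 + TV/(1+r)^2
    = 3.20458 + 3.54115 + 51.24824 = 57.99396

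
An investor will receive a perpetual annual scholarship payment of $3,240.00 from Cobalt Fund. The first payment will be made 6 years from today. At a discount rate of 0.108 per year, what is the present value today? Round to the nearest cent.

Value at end of year 5: C / r = $3,240.00 / 0.108 = $30,000.0000
Discount to today: PV = $30,000.0000 / (1 + 0.108)^5 = $30,000.0000 / 1.669932 = $17,964.80

$17964.80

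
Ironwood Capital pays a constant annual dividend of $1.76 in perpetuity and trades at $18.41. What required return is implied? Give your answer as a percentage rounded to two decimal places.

9.56%

P = C/r ⇒ r = C/P = $1.76/$18.41 = 0.095600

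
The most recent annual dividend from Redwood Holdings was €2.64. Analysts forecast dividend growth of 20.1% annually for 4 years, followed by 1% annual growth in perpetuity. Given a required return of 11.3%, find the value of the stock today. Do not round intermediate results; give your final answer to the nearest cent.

D_1 = 3.17064
D_2 = 3.80794
D_3 = 4.57333
D_4 = 5.49257
Terminal value at year 4: TV = D_4×(1+g_2)/(r−g_2) = 5.54750/0.103 = 53.85923
P_0 = D_1/(1+r)^1 + D_2/(1+r)^2 + D_3/(1+r)^3 + D_4/(1+r)^4 + TV/(1+r)^4
    = 2.84873 + 3.07397 + 3.31702 + 3.57928 + 35.09776 = 47.91676

€47.92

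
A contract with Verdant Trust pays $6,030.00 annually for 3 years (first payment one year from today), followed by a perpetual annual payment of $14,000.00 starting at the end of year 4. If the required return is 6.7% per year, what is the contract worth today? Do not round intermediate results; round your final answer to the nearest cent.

$187924.25

PV of 3-year annuity: $6,030.00 × [1 − (1+0.067)^−3] / 0.067 = 15911.76458
Perpetuity value at year 3: $14,000.00 / 0.067 = 208955.22388
PV of perpetuity: 208955.22388 / (1+0.067)^3 = 172012.48687
Total PV = 15911.76458 + 172012.48687 = 187924.25145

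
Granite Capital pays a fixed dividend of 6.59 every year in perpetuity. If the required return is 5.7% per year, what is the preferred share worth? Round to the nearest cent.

Level perpetuity: PV = C / r = 6.59 / 0.057 = 115.61

115.61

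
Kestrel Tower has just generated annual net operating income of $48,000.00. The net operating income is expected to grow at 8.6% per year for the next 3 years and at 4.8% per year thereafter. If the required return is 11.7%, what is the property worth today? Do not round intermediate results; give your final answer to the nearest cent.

$806167.26

D_1 = 52128.00000
D_2 = 56611.00800
D_3 = 61479.55469
Terminal value at year 3: TV = D_3×(1+g_2)/(r−g_2) = 64430.57331/0.069 = 933776.42483
P_0 = D_1/(1+r)^1 + D_2/(1+r)^2 + D_3/(1+r)^3 + TV/(1+r)^3
    = 46667.86034 + 45372.69143 + 44113.46723 + 670013.24139 = 806167.26040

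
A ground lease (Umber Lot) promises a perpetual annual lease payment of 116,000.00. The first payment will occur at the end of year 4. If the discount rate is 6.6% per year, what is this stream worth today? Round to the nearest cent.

Value at end of year 3: C / r = 116,000.00 / 0.066 = 1,757,575.7576
Discount to today: PV = 1,757,575.7576 / (1 + 0.066)^3 = 1,757,575.7576 / 1.211355 = 1,450,916.57

1450916.57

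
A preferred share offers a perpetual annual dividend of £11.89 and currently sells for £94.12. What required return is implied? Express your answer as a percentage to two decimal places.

12.63%

P = C/r ⇒ r = C/P = £11.89/£94.12 = 0.126328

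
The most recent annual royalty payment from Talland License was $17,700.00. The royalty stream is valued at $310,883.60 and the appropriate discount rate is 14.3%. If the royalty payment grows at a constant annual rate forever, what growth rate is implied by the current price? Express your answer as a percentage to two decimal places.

P = D₀(1+g)/(r−g) ⇒ P(r−g) = D₀(1+g) ⇒ g(P+D₀) = P·r − D₀
g = (P·r − D₀)/(P + D₀) = ($310,883.60×0.143 − $17,700.00) / ($310,883.60 + $17,700.00) = 0.081429

8.14%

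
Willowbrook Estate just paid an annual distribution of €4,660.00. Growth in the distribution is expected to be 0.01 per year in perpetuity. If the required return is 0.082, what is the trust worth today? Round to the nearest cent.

D₁ = D₀ × (1 + g) = €4,660.00 × 1.01 = €4,706.6000
Growing perpetuity: P = D₁ / (r − g) = €4,706.6000 / (0.082 − 0.01) = €65,369.44

€65369.44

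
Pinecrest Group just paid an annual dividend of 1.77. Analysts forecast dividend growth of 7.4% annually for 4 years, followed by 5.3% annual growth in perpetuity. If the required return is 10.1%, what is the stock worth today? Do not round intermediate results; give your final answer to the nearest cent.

41.81

D_1 = 1.90098
D_2 = 2.04165
D_3 = 2.19273
D_4 = 2.35500
Terminal value at year 4: TV = D_4×(1+g_2)/(r−g_2) = 2.47981/0.048 = 51.66275
P_0 = D_1/(1+r)^1 + D_2/(1+r)^2 + D_3/(1+r)^3 + D_4/(1+r)^4 + TV/(1+r)^4
    = 1.72659 + 1.68425 + 1.64295 + 1.60266 + 35.15833 = 41.81479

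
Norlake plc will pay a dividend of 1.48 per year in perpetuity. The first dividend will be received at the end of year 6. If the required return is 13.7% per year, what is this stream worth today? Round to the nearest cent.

5.69

Value at end of year 5: C / r = 1.48 / 0.137 = 10.8029
Discount to today: PV = 10.8029 / (1 + 0.137)^5 = 10.8029 / 1.900213 = 5.69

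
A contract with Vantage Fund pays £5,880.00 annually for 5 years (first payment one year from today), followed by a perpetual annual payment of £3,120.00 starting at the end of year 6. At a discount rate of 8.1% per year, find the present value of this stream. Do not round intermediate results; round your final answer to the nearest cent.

£49509.41

PV of 5-year annuity: £5,880.00 × [1 − (1+0.081)^−5] / 0.081 = 23415.38809
Perpetuity value at year 5: £3,120.00 / 0.081 = 38518.51852
PV of perpetuity: 38518.51852 / (1+0.081)^5 = 26094.02688
Total PV = 23415.38809 + 26094.02688 = 49509.41497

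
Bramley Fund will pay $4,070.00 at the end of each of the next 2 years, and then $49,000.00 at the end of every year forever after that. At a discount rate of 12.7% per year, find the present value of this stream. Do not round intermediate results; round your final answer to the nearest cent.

$310585.51

PV of 2-year annuity: $4,070.00 × [1 − (1+0.127)^−2] / 0.127 = 6815.75651
Perpetuity value at year 2: $49,000.00 / 0.127 = 385826.77165
PV of perpetuity: 385826.77165 / (1+0.127)^2 = 303769.75225
Total PV = 6815.75651 + 303769.75225 = 310585.50876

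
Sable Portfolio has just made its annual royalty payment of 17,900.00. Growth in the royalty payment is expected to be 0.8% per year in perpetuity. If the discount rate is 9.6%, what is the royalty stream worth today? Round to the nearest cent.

D₁ = D₀ × (1 + g) = 17,900.00 × 1.008 = 18,043.2000
Growing perpetuity: P = D₁ / (r − g) = 18,043.2000 / (0.096 − 0.008) = 205,036.36

205036.36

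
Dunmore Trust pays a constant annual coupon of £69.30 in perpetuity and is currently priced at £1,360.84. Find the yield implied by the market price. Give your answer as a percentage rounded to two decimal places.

5.09%

P = C/r ⇒ r = C/P = £69.30/£1,360.84 = 0.050924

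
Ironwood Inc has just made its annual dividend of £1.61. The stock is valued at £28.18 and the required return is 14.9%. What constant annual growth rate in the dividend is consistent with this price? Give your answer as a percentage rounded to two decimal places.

8.69%

P = D₀(1+g)/(r−g) ⇒ P(r−g) = D₀(1+g) ⇒ g(P+D₀) = P·r − D₀
g = (P·r − D₀)/(P + D₀) = (£28.18×0.149 − £1.61) / (£28.18 + £1.61) = 0.086902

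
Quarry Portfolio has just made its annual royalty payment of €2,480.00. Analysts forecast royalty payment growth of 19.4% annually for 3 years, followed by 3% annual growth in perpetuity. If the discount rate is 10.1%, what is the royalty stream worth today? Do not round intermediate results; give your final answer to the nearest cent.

€54655.31

D_1 = 2961.12000
D_2 = 3535.57728
D_3 = 4221.47927
Terminal value at year 3: TV = D_3×(1+g_2)/(r−g_2) = 4348.12365/0.071 = 61241.17818
P_0 = D_1/(1+r)^1 + D_2/(1+r)^2 + D_3/(1+r)^3 + TV/(1+r)^3
    = 2689.48229 + 2916.65927 + 3163.02558 + 45886.14575 = 54655.31289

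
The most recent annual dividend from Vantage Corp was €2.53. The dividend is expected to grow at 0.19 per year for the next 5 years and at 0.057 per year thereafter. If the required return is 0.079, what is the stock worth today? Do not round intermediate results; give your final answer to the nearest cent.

D_1 = 3.01070
D_2 = 3.58273
D_3 = 4.26345
D_4 = 5.07351
D_5 = 6.03747
Terminal value at year 5: TV = D_5×(1+g_2)/(r−g_2) = 6.38161/0.022 = 290.07322
P_0 = D_1/(1+r)^1 + D_2/(1+r)^2 + D_3/(1+r)^3 + D_4/(1+r)^4 + D_5/(1+r)^5 + TV/(1+r)^5
    = 2.79027 + 3.07731 + 3.39388 + 3.74302 + 4.12808 + 198.33548 = 215.46805

€215.47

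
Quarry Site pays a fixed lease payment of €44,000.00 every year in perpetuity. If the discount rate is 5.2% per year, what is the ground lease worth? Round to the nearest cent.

Level perpetuity: PV = C / r = €44,000.00 / 0.052 = €846,153.85

€846153.85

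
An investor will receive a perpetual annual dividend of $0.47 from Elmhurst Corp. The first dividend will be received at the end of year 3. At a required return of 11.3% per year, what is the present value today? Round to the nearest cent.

Value at end of year 2: C / r = $0.47 / 0.113 = $4.1593
Discount to today: PV = $4.1593 / (1 + 0.113)^2 = $4.1593 / 1.238769 = $3.36

$3.36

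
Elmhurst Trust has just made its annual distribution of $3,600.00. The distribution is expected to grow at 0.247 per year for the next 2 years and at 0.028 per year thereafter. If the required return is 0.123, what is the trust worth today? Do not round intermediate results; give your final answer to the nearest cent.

D_1 = 4489.20000
D_2 = 5598.03240
Terminal value at year 2: TV = D_2×(1+g_2)/(r−g_2) = 5754.77731/0.095 = 60576.60323
P_0 = D_1/(1+r)^1 + D_2/(1+r)^2 + TV/(1+r)^2
    = 3997.50668 + 4438.90546 + 48033.62958 = 56470.04171

$56470.04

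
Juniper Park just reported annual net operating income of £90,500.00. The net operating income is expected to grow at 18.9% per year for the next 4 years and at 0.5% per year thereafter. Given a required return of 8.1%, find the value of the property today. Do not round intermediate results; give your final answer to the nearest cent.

£2213472.52

D_1 = 107604.50000
D_2 = 127941.75050
D_3 = 152122.74134
D_4 = 180873.93946
Terminal value at year 4: TV = D_4×(1+g_2)/(r−g_2) = 181778.30916/0.076 = 2391819.85731
P_0 = D_1/(1+r)^1 + D_2/(1+r)^2 + D_3/(1+r)^3 + D_4/(1+r)^4 + TV/(1+r)^4
    = 99541.62812 + 109486.58264 + 120425.11264 + 132456.48374 + 1751562.71267 = 2213472.51982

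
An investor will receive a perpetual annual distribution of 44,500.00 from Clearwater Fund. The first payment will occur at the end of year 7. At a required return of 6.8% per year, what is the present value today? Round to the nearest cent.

Value at end of year 6: C / r = 44,500.00 / 0.068 = 654,411.7647
Discount to today: PV = 654,411.7647 / (1 + 0.068)^6 = 654,411.7647 / 1.483978 = 440,984.76

440984.76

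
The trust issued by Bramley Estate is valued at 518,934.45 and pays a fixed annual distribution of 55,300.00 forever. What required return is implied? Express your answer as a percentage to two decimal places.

P = C/r ⇒ r = C/P = 55,300.00/518,934.45 = 0.106565

10.66%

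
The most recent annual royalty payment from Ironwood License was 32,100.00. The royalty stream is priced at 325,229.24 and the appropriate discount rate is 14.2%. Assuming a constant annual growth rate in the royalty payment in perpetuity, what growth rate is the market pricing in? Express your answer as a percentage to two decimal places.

P = D₀(1+g)/(r−g) ⇒ P(r−g) = D₀(1+g) ⇒ g(P+D₀) = P·r − D₀
g = (P·r − D₀)/(P + D₀) = (325,229.24×0.142 − 32,100.00) / (325,229.24 + 32,100.00) = 0.039411

3.94%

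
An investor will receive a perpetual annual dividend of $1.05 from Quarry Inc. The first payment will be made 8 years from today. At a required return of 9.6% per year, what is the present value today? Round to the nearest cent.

Value at end of year 7: C / r = $1.05 / 0.096 = $10.9375
Discount to today: PV = $10.9375 / (1 + 0.096)^7 = $10.9375 / 1.899651 = $5.76

$5.76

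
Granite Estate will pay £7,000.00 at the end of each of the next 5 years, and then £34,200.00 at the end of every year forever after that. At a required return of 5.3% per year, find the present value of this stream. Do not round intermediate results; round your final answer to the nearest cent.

£528491.47

PV of 5-year annuity: £7,000.00 × [1 − (1+0.053)^−5] / 0.053 = 30056.64735
Perpetuity value at year 5: £34,200.00 / 0.053 = 645283.01887
PV of perpetuity: 645283.01887 / (1+0.053)^5 = 498434.82755
Total PV = 30056.64735 + 498434.82755 = 528491.47489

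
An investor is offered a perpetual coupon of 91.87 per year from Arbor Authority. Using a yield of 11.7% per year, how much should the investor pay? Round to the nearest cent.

785.21

Level perpetuity: PV = C / r = 91.87 / 0.117 = 785.21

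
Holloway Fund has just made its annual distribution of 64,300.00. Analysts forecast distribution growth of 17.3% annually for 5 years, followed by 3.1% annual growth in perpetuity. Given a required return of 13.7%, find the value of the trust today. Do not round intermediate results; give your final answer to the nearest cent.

1084247.62

D_1 = 75423.90000
D_2 = 88472.23470
D_3 = 103777.93130
D_4 = 121731.51342
D_5 = 142791.06524
Terminal value at year 5: TV = D_5×(1+g_2)/(r−g_2) = 147217.58826/0.106 = 1388845.17229
P_0 = D_1/(1+r)^1 + D_2/(1+r)^2 + D_3/(1+r)^3 + D_4/(1+r)^4 + D_5/(1+r)^5 + TV/(1+r)^5
    = 66335.88391 + 68436.22851 + 70603.07480 + 72838.52836 + 75144.76144 + 730889.14196 = 1084247.61898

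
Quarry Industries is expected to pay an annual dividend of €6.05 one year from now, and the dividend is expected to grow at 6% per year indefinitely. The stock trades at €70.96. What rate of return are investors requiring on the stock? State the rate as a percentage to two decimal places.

P = D₁/(r − g) ⇒ r = D₁/P + g = €6.0500/€70.96 + 0.06 = 0.085259 + 0.06 = 0.145259

14.53%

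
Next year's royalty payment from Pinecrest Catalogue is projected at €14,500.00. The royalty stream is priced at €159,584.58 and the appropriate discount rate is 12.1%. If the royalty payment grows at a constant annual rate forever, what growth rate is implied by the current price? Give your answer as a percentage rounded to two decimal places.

3.01%

P = D₁/(r−g) ⇒ g = r − D₁/P = 0.121 − €14,500.00/€159,584.58 = 0.030139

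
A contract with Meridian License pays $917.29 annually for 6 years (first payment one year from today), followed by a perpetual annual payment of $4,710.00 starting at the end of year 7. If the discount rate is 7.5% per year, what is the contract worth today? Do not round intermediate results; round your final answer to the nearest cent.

$44997.60

PV of 6-year annuity: $917.29 × [1 − (1+0.075)^−6] / 0.075 = 4305.61838
Perpetuity value at year 6: $4,710.00 / 0.075 = 62800.00000
PV of perpetuity: 62800.00000 / (1+0.075)^6 = 40691.98336
Total PV = 4305.61838 + 40691.98336 = 44997.60174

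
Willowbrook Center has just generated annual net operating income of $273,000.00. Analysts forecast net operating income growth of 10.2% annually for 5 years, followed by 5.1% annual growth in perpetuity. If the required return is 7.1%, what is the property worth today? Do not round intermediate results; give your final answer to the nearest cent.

$18034317.30

D_1 = 300846.00000
D_2 = 331532.29200
D_3 = 365348.58578
D_4 = 402614.14153
D_5 = 443680.78397
Terminal value at year 5: TV = D_5×(1+g_2)/(r−g_2) = 466308.50395/0.02 = 23315425.19765
P_0 = D_1/(1+r)^1 + D_2/(1+r)^2 + D_3/(1+r)^3 + D_4/(1+r)^4 + D_5/(1+r)^5 + TV/(1+r)^5
    = 280901.96078 + 289032.64312 + 297398.66734 + 306006.84539 + 314864.18638 + 16546112.99440 = 18034317.29741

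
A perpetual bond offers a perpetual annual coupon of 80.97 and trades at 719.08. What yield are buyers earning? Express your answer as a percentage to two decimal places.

11.26%

P = C/r ⇒ r = C/P = 80.97/719.08 = 0.112602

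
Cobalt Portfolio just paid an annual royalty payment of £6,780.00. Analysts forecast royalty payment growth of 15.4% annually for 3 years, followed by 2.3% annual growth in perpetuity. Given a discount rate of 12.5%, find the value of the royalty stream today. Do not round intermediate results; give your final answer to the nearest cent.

D_1 = 7824.12000
D_2 = 9029.03448
D_3 = 10419.50579
Terminal value at year 3: TV = D_3×(1+g_2)/(r−g_2) = 10659.15442/0.102 = 104501.51395
P_0 = D_1/(1+r)^1 + D_2/(1+r)^2 + D_3/(1+r)^3 + TV/(1+r)^3
    = 6954.77333 + 7134.05193 + 7317.95194 + 73394.75328 = 94801.53049

£94801.53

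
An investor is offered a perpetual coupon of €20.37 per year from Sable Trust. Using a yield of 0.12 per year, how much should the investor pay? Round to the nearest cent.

Level perpetuity: PV = C / r = €20.37 / 0.12 = €169.75

€169.75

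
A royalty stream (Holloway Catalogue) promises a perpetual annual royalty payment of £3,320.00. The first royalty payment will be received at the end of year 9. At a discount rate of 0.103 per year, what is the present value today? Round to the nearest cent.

Value at end of year 8: C / r = £3,320.00 / 0.103 = £32,233.0097
Discount to today: PV = £32,233.0097 / (1 + 0.103)^8 = £32,233.0097 / 2.190807 = £14,712.85

£14712.85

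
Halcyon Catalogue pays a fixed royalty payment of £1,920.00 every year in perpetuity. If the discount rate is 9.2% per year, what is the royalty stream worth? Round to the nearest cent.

Level perpetuity: PV = C / r = £1,920.00 / 0.092 = £20,869.57

£20869.57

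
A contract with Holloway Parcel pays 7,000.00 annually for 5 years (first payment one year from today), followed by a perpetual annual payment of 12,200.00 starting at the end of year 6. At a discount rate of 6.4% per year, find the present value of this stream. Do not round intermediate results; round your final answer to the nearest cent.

168957.02

PV of 5-year annuity: 7,000.00 × [1 − (1+0.064)^−5] / 0.064 = 29168.43334
Perpetuity value at year 5: 12,200.00 / 0.064 = 190625.00000
PV of perpetuity: 190625.00000 / (1+0.064)^5 = 139788.58761
Total PV = 29168.43334 + 139788.58761 = 168957.02095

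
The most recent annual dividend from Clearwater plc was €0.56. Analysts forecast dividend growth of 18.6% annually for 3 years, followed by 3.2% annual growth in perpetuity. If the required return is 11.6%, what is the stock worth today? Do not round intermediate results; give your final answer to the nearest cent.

D_1 = 0.66416
D_2 = 0.78769
D_3 = 0.93420
Terminal value at year 3: TV = D_3×(1+g_2)/(r−g_2) = 0.96410/0.084 = 11.47737
P_0 = D_1/(1+r)^1 + D_2/(1+r)^2 + D_3/(1+r)^3 + TV/(1+r)^3
    = 0.59513 + 0.63245 + 0.67212 + 8.25753 = 10.15723

€10.16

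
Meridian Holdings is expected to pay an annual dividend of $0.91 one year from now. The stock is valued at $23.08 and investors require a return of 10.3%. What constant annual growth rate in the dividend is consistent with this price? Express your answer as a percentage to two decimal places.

P = D₁/(r−g) ⇒ g = r − D₁/P = 0.103 − $0.91/$23.08 = 0.063572

6.36%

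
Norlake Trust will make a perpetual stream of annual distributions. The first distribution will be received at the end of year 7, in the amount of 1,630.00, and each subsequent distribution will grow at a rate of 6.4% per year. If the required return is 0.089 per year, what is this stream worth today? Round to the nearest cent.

39091.32

Value at end of year 6: C₁ / (r − g) = 1,630.00 / (0.089 − 0.064) = 65,200.0000
Discount to today: PV = 65,200.0000 / (1 + 0.089)^6 = 65,200.0000 / 1.667890 = 39,091.32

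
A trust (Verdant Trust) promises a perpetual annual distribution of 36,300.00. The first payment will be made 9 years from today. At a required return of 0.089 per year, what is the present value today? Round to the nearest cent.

Value at end of year 8: C / r = 36,300.00 / 0.089 = 407,865.1685
Discount to today: PV = 407,865.1685 / (1 + 0.089)^8 = 407,865.1685 / 1.977985 = 206,202.34

206202.34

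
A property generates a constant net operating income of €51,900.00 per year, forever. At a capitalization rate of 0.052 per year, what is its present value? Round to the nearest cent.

€998076.92

Level perpetuity: PV = C / r = €51,900.00 / 0.052 = €998,076.92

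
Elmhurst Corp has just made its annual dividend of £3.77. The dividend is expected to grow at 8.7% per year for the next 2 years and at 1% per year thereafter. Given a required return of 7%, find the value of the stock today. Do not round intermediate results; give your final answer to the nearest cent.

£73.21

D_1 = 4.09799
D_2 = 4.45452
Terminal value at year 2: TV = D_2×(1+g_2)/(r−g_2) = 4.49906/0.06 = 74.98434
P_0 = D_1/(1+r)^1 + D_2/(1+r)^2 + TV/(1+r)^2
    = 3.82990 + 3.89075 + 65.49422 = 73.21487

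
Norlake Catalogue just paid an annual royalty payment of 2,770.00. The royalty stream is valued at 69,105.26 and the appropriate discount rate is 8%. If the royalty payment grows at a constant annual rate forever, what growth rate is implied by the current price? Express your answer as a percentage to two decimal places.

3.84%

P = D₀(1+g)/(r−g) ⇒ P(r−g) = D₀(1+g) ⇒ g(P+D₀) = P·r − D₀
g = (P·r − D₀)/(P + D₀) = (69,105.26×0.08 − 2,770.00) / (69,105.26 + 2,770.00) = 0.038378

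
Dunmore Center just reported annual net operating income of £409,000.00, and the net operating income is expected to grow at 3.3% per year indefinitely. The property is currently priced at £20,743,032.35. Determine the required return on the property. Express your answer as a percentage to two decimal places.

D₁ = £409,000.00 × 1.033 = £422,497.0000
P = D₁/(r − g) ⇒ r = D₁/P + g = £422,497.0000/£20,743,032.35 + 0.033 = 0.020368 + 0.033 = 0.053368

5.34%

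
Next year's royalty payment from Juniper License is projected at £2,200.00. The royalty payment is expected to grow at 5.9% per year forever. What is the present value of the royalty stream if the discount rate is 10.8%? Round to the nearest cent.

Growing perpetuity: P = D₁ / (r − g) = £2,200.0000 / (0.108 − 0.059) = £44,897.96

£44897.96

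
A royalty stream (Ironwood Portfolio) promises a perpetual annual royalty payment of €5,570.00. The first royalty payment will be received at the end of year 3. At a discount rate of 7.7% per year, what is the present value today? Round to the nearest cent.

€62363.87

Value at end of year 2: C / r = €5,570.00 / 0.077 = €72,337.6623
Discount to today: PV = €72,337.6623 / (1 + 0.077)^2 = €72,337.6623 / 1.159929 = €62,363.87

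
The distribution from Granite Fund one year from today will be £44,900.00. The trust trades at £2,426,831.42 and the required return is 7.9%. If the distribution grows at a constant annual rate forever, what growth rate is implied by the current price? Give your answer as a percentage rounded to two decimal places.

6.05%

P = D₁/(r−g) ⇒ g = r − D₁/P = 0.079 − £44,900.00/£2,426,831.42 = 0.060499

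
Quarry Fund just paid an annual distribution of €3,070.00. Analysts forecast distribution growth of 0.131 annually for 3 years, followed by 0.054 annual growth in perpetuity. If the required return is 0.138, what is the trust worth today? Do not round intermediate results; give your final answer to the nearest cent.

€46911.87

D_1 = 3472.17000
D_2 = 3927.02427
D_3 = 4441.46445
Terminal value at year 3: TV = D_3×(1+g_2)/(r−g_2) = 4681.30353/0.084 = 55729.80392
P_0 = D_1/(1+r)^1 + D_2/(1+r)^2 + D_3/(1+r)^3 + TV/(1+r)^3
    = 3051.11599 + 3032.34814 + 3013.69574 + 37814.70606 = 46911.86594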